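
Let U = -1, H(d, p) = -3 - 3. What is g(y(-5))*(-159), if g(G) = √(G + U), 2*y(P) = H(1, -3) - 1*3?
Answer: -159*I*√22/2 ≈ -372.89*I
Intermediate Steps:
H(d, p) = -6
y(P) = -9/2 (y(P) = (-6 - 1*3)/2 = (-6 - 3)/2 = (½)*(-9) = -9/2)
g(G) = √(-1 + G) (g(G) = √(G - 1) = √(-1 + G))
g(y(-5))*(-159) = √(-1 - 9/2)*(-159) = √(-11/2)*(-159) = (I*√22/2)*(-159) = -159*I*√22/2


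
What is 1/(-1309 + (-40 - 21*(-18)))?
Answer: -1/971 ≈ -0.0010299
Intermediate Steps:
1/(-1309 + (-40 - 21*(-18))) = 1/(-1309 + (-40 + 378)) = 1/(-1309 + 338) = 1/(-971) = -1/971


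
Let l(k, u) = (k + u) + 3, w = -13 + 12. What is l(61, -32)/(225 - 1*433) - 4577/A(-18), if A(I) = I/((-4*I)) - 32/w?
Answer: -238258/1651 ≈ -144.31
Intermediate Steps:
w = -1
l(k, u) = 3 + k + u
A(I) = 127/4 (A(I) = I/((-4*I)) - 32/(-1) = I*(-1/(4*I)) - 32*(-1) = -¼ + 32 = 127/4)
l(61, -32)/(225 - 1*433) - 4577/A(-18) = (3 + 61 - 32)/(225 - 1*433) - 4577/127/4 = 32/(225 - 433) - 4577*4/127 = 32/(-208) - 18308/127 = 32*(-1/208) - 18308/127 = -2/13 - 18308/127 = -238258/1651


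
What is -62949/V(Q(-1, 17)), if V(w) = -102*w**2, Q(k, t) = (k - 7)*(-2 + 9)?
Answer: 20983/106624 ≈ 0.19679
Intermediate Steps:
Q(k, t) = -49 + 7*k (Q(k, t) = (-7 + k)*7 = -49 + 7*k)
-62949/V(Q(-1, 17)) = -62949*(-1/(102*(-49 + 7*(-1))**2)) = -62949*(-1/(102*(-49 - 7)**2)) = -62949/((-102*(-56)**2)) = -62949/((-102*3136)) = -62949/(-319872) = -62949*(-1/319872) = 20983/106624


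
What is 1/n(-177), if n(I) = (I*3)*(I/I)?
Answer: -1/531 ≈ -0.0018832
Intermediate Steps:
n(I) = 3*I (n(I) = (3*I)*1 = 3*I)
1/n(-177) = 1/(3*(-177)) = 1/(-531) = -1/531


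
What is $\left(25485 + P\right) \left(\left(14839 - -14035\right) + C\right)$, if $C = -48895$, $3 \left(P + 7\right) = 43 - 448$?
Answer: $-507392203$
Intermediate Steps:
$P = -142$ ($P = -7 + \frac{43 - 448}{3} = -7 + \frac{1}{3} \left(-405\right) = -7 - 135 = -142$)
$\left(25485 + P\right) \left(\left(14839 - -14035\right) + C\right) = \left(25485 - 142\right) \left(\left(14839 - -14035\right) - 48895\right) = 25343 \left(\left(14839 + 14035\right) - 48895\right) = 25343 \left(28874 - 48895\right) = 25343 \left(-20021\right) = -507392203$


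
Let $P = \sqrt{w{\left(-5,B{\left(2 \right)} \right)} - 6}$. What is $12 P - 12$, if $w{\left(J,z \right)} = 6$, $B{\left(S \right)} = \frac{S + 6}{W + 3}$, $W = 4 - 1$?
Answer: $-12$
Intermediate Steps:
$W = 3$ ($W = 4 - 1 = 3$)
$B{\left(S \right)} = 1 + \frac{S}{6}$ ($B{\left(S \right)} = \frac{S + 6}{3 + 3} = \frac{6 + S}{6} = \left(6 + S\right) \frac{1}{6} = 1 + \frac{S}{6}$)
$P = 0$ ($P = \sqrt{6 - 6} = \sqrt{0} = 0$)
$12 P - 12 = 12 \cdot 0 - 12 = 0 - 12 = -12$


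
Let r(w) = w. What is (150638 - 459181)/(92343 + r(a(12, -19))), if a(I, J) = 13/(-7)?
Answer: -2159801/646388 ≈ -3.3413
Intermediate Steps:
a(I, J) = -13/7 (a(I, J) = 13*(-1/7) = -13/7)
(150638 - 459181)/(92343 + r(a(12, -19))) = (150638 - 459181)/(92343 - 13/7) = -308543/646388/7 = -308543*7/646388 = -2159801/646388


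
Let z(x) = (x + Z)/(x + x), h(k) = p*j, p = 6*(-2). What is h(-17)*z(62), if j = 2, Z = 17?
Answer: -474/31 ≈ -15.290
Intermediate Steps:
p = -12
h(k) = -24 (h(k) = -12*2 = -24)
z(x) = (17 + x)/(2*x) (z(x) = (x + 17)/(x + x) = (17 + x)/((2*x)) = (17 + x)*(1/(2*x)) = (17 + x)/(2*x))
h(-17)*z(62) = -12*(17 + 62)/62 = -12*79/62 = -24*79/124 = -474/31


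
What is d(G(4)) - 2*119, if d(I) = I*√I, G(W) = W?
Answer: -230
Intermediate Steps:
d(I) = I^(3/2)
d(G(4)) - 2*119 = 4^(3/2) - 2*119 = 8 - 238 = -230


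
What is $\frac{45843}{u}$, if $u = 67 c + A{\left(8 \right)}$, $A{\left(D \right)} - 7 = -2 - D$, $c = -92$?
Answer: $- \frac{6549}{881} \approx -7.4336$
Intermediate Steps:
$A{\left(D \right)} = 5 - D$ ($A{\left(D \right)} = 7 - \left(2 + D\right) = 5 - D$)
$u = -6167$ ($u = 67 \left(-92\right) + \left(5 - 8\right) = -6164 + \left(5 - 8\right) = -6164 - 3 = -6167$)
$\frac{45843}{u} = \frac{45843}{-6167} = 45843 \left(- \frac{1}{6167}\right) = - \frac{6549}{881}$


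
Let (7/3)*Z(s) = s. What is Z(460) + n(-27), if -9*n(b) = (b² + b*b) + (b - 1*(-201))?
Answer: 332/21 ≈ 15.810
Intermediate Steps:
n(b) = -67/3 - 2*b²/9 - b/9 (n(b) = -((b² + b*b) + (b - 1*(-201)))/9 = -((b² + b²) + (b + 201))/9 = -(2*b² + (201 + b))/9 = -(201 + b + 2*b²)/9 = -67/3 - 2*b²/9 - b/9)
Z(s) = 3*s/7
Z(460) + n(-27) = (3/7)*460 + (-67/3 - 2/9*(-27)² - ⅑*(-27)) = 1380/7 + (-67/3 - 2/9*729 + 3) = 1380/7 + (-67/3 - 162 + 3) = 1380/7 - 544/3 = 332/21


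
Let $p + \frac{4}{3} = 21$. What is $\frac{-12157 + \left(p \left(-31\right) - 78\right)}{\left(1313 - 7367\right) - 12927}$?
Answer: $\frac{38534}{56943} \approx 0.67671$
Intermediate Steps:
$p = \frac{59}{3}$ ($p = - \frac{4}{3} + 21 = \frac{59}{3} \approx 19.667$)
$\frac{-12157 + \left(p \left(-31\right) - 78\right)}{\left(1313 - 7367\right) - 12927} = \frac{-12157 + \left(\frac{59}{3} \left(-31\right) - 78\right)}{\left(1313 - 7367\right) - 12927} = \frac{-12157 - \frac{2063}{3}}{\left(1313 - 7367\right) - 12927} = \frac{-12157 - \frac{2063}{3}}{-6054 - 12927} = - \frac{38534}{3 \left(-18981\right)} = \left(- \frac{38534}{3}\right) \left(- \frac{1}{18981}\right) = \frac{38534}{56943}$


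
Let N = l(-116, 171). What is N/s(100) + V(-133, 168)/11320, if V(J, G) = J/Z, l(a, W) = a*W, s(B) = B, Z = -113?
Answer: -1268670223/6395800 ≈ -198.36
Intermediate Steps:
l(a, W) = W*a
V(J, G) = -J/113 (V(J, G) = J/(-113) = J*(-1/113) = -J/113)
N = -19836 (N = 171*(-116) = -19836)
N/s(100) + V(-133, 168)/11320 = -19836/100 - 1/113*(-133)/11320 = -19836*1/100 + (133/113)*(1/11320) = -4959/25 + 133/1279160 = -1268670223/6395800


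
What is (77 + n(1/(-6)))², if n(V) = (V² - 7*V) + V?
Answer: 7890481/1296 ≈ 6088.3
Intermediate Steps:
n(V) = V² - 6*V
(77 + n(1/(-6)))² = (77 + (-6 + 1/(-6))/(-6))² = (77 - (-6 - ⅙)/6)² = (77 - ⅙*(-37/6))² = (77 + 37/36)² = (2809/36)² = 7890481/1296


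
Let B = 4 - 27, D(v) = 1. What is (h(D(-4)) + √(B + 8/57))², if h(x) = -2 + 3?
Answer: (57 + I*√74271)²/3249 ≈ -21.86 + 9.5623*I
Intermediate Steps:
B = -23
h(x) = 1
(h(D(-4)) + √(B + 8/57))² = (1 + √(-23 + 8/57))² = (1 + √(-1303/57))² = (1 + I*√74271/57)²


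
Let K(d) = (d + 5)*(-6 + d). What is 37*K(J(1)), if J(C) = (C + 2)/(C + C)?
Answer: -4329/4 ≈ -1082.3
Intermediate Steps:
J(C) = (2 + C)/(2*C) (J(C) = (2 + C)/((2*C)) = (2 + C)*(1/(2*C)) = (2 + C)/(2*C))
K(d) = (-6 + d)*(5 + d) (K(d) = (5 + d)*(-6 + d) = (-6 + d)*(5 + d))
37*K(J(1)) = 37*(-30 + ((½)*(2 + 1)/1)² - (2 + 1)/(2*1)) = 37*(-30 + ((½)*1*3)² - 3/2) = 37*(-30 + (3/2)² - 1*3/2) = 37*(-30 + 9/4 - 3/2) = 37*(-117/4) = -4329/4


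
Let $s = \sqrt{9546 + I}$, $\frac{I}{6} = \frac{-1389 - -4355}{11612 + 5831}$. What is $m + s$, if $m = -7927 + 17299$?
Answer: $9372 + \frac{3 \sqrt{322751073398}}{17443} \approx 9469.7$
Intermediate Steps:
$m = 9372$
$I = \frac{17796}{17443}$ ($I = 6 \frac{-1389 - -4355}{11612 + 5831} = 6 \frac{-1389 + \left(-1774 + 6129\right)}{17443} = 6 \left(-1389 + 4355\right) \frac{1}{17443} = 6 \cdot 2966 \cdot \frac{1}{17443} = 6 \cdot \frac{2966}{17443} = \frac{17796}{17443} \approx 1.0202$)
$s = \frac{3 \sqrt{322751073398}}{17443}$ ($s = \sqrt{9546 + \frac{17796}{17443}} = \sqrt{\frac{166528674}{17443}} = \frac{3 \sqrt{322751073398}}{17443} \approx 97.709$)
$m + s = 9372 + \frac{3 \sqrt{322751073398}}{17443}$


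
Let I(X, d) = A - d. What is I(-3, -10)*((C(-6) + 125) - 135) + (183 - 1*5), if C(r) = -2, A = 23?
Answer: -218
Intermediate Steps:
I(X, d) = 23 - d
I(-3, -10)*((C(-6) + 125) - 135) + (183 - 1*5) = (23 - 1*(-10))*((-2 + 125) - 135) + (183 - 1*5) = (23 + 10)*(123 - 135) + (183 - 5) = 33*(-12) + 178 = -396 + 178 = -218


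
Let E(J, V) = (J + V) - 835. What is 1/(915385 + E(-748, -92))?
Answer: 1/913710 ≈ 1.0944e-6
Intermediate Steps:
E(J, V) = -835 + J + V
1/(915385 + E(-748, -92)) = 1/(915385 + (-835 - 748 - 92)) = 1/(915385 - 1675) = 1/913710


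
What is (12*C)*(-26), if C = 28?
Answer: -8736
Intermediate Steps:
(12*C)*(-26) = (12*28)*(-26) = 336*(-26) = -8736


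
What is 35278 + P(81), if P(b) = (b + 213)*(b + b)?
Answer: 82906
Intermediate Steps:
P(b) = 2*b*(213 + b) (P(b) = (213 + b)*(2*b) = 2*b*(213 + b))
35278 + P(81) = 35278 + 2*81*(213 + 81) = 35278 + 2*81*294 = 35278 + 47628 = 82906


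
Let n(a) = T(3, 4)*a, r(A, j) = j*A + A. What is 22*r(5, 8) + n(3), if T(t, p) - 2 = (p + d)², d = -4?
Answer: 996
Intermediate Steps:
r(A, j) = A + A*j (r(A, j) = A*j + A = A + A*j)
T(t, p) = 2 + (-4 + p)² (T(t, p) = 2 + (p - 4)² = 2 + (-4 + p)²)
n(a) = 2*a (n(a) = (2 + (-4 + 4)²)*a = (2 + 0²)*a = (2 + 0)*a = 2*a)
22*r(5, 8) + n(3) = 22*(5*(1 + 8)) + 2*3 = 22*(5*9) + 6 = 22*45 + 6 = 990 + 6 = 996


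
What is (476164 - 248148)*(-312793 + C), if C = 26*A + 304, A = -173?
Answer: -72278107792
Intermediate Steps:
C = -4194 (C = 26*(-173) + 304 = -4498 + 304 = -4194)
(476164 - 248148)*(-312793 + C) = (476164 - 248148)*(-312793 - 4194) = 228016*(-316987) = -72278107792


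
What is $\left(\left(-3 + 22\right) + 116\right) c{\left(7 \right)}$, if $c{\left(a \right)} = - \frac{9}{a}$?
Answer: $- \frac{1215}{7} \approx -173.57$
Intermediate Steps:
$\left(\left(-3 + 22\right) + 116\right) c{\left(7 \right)} = \left(\left(-3 + 22\right) + 116\right) \left(- \frac{9}{7}\right) = \left(19 + 116\right) \left(\left(-9\right) \frac{1}{7}\right) = 135 \left(- \frac{9}{7}\right) = - \frac{1215}{7}$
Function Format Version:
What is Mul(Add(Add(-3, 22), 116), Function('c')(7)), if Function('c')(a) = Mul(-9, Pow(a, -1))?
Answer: Rational(-1215, 7) ≈ -173.57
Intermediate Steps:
Mul(Add(Add(-3, 22), 116), Function('c')(7)) = Mul(Add(Add(-3, 22), 116), Mul(-9, Pow(7, -1))) = Mul(Add(19, 116), Mul(-9, Rational(1, 7))) = Mul(135, Rational(-9, 7)) = Rational(-1215, 7)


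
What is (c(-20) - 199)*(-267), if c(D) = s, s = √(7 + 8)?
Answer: 53133 - 267*√15 ≈ 52099.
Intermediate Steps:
s = √15 ≈ 3.8730
c(D) = √15
(c(-20) - 199)*(-267) = (√15 - 199)*(-267) = (-199 + √15)*(-267) = 53133 - 267*√15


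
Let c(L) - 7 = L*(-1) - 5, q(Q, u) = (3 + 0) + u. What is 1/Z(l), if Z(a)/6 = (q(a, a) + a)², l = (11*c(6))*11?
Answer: 1/5587350 ≈ 1.7898e-7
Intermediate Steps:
q(Q, u) = 3 + u
c(L) = 2 - L (c(L) = 7 + (L*(-1) - 5) = 7 + (-L - 5) = 7 + (-5 - L) = 2 - L)
l = -484 (l = (11*(2 - 1*6))*11 = (11*(2 - 6))*11 = (11*(-4))*11 = -44*11 = -484)
Z(a) = 6*(3 + 2*a)² (Z(a) = 6*((3 + a) + a)² = 6*(3 + 2*a)²)
1/Z(l) = 1/(6*(3 + 2*(-484))²) = 1/(6*(3 - 968)²) = 1/(6*(-965)²) = 1/(6*931225) = 1/5587350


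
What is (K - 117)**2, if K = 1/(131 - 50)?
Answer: 89794576/6561 ≈ 13686.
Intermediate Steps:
K = 1/81 ≈ 0.012346
(K - 117)**2 = (1/81 - 117)**2 = (-9476/81)**2 = 89794576/6561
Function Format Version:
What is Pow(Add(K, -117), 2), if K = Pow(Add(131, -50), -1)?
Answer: Rational(89794576, 6561) ≈ 13686.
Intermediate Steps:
K = Rational(1, 81) (K = Pow(81, -1) = Rational(1, 81) ≈ 0.012346)
Pow(Add(K, -117), 2) = Pow(Add(Rational(1, 81), -117), 2) = Pow(Rational(-9476, 81), 2) = Rational(89794576, 6561)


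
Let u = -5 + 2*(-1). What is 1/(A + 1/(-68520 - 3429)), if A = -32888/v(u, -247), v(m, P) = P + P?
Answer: 17771403/1183129109 ≈ 0.015021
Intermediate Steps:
u = -7 (u = -5 - 2 = -7)
v(m, P) = 2*P
A = 16444/247 (A = -32888/(2*(-247)) = -32888/(-494) = -32888*(-1/494) = 16444/247 ≈ 66.575)
1/(A + 1/(-68520 - 3429)) = 1/(16444/247 + 1/(-68520 - 3429)) = 1/(16444/247 + 1/(-71949)) = 1/(16444/247 - 1/71949) = 1/(1183129109/17771403) = 17771403/1183129109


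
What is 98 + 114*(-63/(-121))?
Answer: 19040/121 ≈ 157.36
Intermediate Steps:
98 + 114*(-63/(-121)) = 98 + 114*(-63*(-1/121)) = 98 + 114*(63/121) = 98 + 7182/121 = 19040/121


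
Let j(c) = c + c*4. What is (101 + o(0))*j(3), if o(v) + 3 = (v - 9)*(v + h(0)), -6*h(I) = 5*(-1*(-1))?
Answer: 3165/2 ≈ 1582.5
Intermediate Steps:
h(I) = -⅚ (h(I) = -5*(-1*(-1))/6 = -5/6 = -⅙*5 = -⅚)
j(c) = 5*c (j(c) = c + 4*c = 5*c)
o(v) = -3 + (-9 + v)*(-⅚ + v) (o(v) = -3 + (v - 9)*(v - ⅚) = -3 + (-9 + v)*(-⅚ + v))
(101 + o(0))*j(3) = (101 + (9/2 + 0² - 59/6*0))*(5*3) = (101 + (9/2 + 0 + 0))*15 = (101 + 9/2)*15 = (211/2)*15 = 3165/2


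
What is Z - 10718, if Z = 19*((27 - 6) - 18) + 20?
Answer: -10641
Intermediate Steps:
Z = 77 (Z = 19*(21 - 18) + 20 = 19*3 + 20 = 57 + 20 = 77)
Z - 10718 = 77 - 10718 = -10641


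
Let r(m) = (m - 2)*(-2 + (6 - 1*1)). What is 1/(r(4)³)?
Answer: 1/216 ≈ 0.0046296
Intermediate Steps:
r(m) = -6 + 3*m (r(m) = (-2 + m)*(-2 + (6 - 1)) = (-2 + m)*(-2 + 5) = (-2 + m)*3 = -6 + 3*m)
1/(r(4)³) = 1/((-6 + 3*4)³) = 1/((-6 + 12)³) = 1/(6³) = 1/216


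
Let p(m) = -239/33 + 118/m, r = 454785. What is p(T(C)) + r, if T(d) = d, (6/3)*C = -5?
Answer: 75030542/165 ≈ 4.5473e+5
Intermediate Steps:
C = -5/2 (C = (1/2)*(-5) = -5/2 ≈ -2.5000)
p(m) = -239/33 + 118/m (p(m) = -239*1/33 + 118/m = -239/33 + 118/m)
p(T(C)) + r = (-239/33 + 118/(-5/2)) + 454785 = (-239/33 + 118*(-2/5)) + 454785 = (-239/33 - 236/5) + 454785 = -8983/165 + 454785 = 75030542/165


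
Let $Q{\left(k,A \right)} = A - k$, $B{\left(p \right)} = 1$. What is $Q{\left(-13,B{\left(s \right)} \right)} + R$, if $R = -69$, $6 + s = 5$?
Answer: $-55$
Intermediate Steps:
$s = -1$ ($s = -6 + 5 = -1$)
$Q{\left(-13,B{\left(s \right)} \right)} + R = \left(1 - -13\right) - 69 = \left(1 + 13\right) - 69 = 14 - 69 = -55$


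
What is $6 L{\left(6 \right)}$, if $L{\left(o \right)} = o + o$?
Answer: $72$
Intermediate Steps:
$L{\left(o \right)} = 2 o$
$6 L{\left(6 \right)} = 6 \cdot 2 \cdot 6 = 6 \cdot 12 = 72$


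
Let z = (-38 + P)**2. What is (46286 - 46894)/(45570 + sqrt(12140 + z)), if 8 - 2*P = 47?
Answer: -7388416/553762521 + 1216*sqrt(6865)/2768812605 ≈ -0.013306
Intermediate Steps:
P = -39/2 (P = 4 - 1/2*47 = 4 - 47/2 = -39/2 ≈ -19.500)
z = 13225/4 (z = (-38 - 39/2)**2 = (-115/2)**2 = 13225/4 ≈ 3306.3)
(46286 - 46894)/(45570 + sqrt(12140 + z)) = (46286 - 46894)/(45570 + sqrt(12140 + 13225/4)) = -608/(45570 + sqrt(61785/4)) = -608/(45570 + 3*sqrt(6865)/2)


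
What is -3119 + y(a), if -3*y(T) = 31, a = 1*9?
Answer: -9388/3 ≈ -3129.3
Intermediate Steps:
a = 9
y(T) = -31/3 (y(T) = -⅓*31 = -31/3)
-3119 + y(a) = -3119 - 31/3 = -9388/3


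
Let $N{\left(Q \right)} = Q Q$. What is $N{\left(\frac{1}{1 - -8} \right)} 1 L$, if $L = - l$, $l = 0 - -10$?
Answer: $- \frac{10}{81} \approx -0.12346$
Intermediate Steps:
$N{\left(Q \right)} = Q^{2}$
$l = 10$ ($l = 0 + 10 = 10$)
$L = -10$ ($L = \left(-1\right) 10 = -10$)
$N{\left(\frac{1}{1 - -8} \right)} 1 L = \left(\frac{1}{1 - -8}\right)^{2} \cdot 1 \left(-10\right) = \left(\frac{1}{1 + 8}\right)^{2} \cdot 1 \left(-10\right) = \left(\frac{1}{9}\right)^{2} \cdot 1 \left(-10\right) = \frac{1}{81} \cdot 1 \left(-10\right) = \frac{1}{81} \left(-10\right) = - \frac{10}{81}$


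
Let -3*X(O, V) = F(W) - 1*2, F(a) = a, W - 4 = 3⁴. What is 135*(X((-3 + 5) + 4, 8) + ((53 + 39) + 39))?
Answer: 13950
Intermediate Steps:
W = 85 (W = 4 + 3⁴ = 4 + 81 = 85)
X(O, V) = -83/3 (X(O, V) = -(85 - 1*2)/3 = -(85 - 2)/3 = -⅓*83 = -83/3)
135*(X((-3 + 5) + 4, 8) + ((53 + 39) + 39)) = 135*(-83/3 + ((53 + 39) + 39)) = 135*(-83/3 + (92 + 39)) = 135*(-83/3 + 131) = 135*(310/3) = 13950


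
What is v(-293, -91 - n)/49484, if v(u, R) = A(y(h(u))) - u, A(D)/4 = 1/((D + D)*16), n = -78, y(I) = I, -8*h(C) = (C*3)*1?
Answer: 64387/10874109 ≈ 0.0059211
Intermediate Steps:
h(C) = -3*C/8 (h(C) = -C*3/8 = -3*C/8)
A(D) = 1/(8*D) (A(D) = 4*(1/((D + D)*16)) = 4*((1/16)/(2*D)) = 4*((1/(2*D))*(1/16)) = 4*(1/(32*D)) = 1/(8*D))
v(u, R) = -u - 1/(3*u) (v(u, R) = 1/(8*((-3*u/8))) - u = (-8/(3*u))/8 - u = -1/(3*u) - u = -u - 1/(3*u))
v(-293, -91 - n)/49484 = (-1*(-293) - ⅓/(-293))/49484 = (293 - ⅓*(-1/293))*(1/49484) = (293 + 1/879)*(1/49484) = (257548/879)*(1/49484) = 64387/10874109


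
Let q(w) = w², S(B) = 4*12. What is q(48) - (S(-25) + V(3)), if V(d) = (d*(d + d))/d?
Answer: 2250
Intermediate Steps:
S(B) = 48
V(d) = 2*d (V(d) = (d*(2*d))/d = (2*d²)/d = 2*d)
q(48) - (S(-25) + V(3)) = 48² - (48 + 2*3) = 2304 - (48 + 6) = 2304 - 1*54 = 2304 - 54 = 2250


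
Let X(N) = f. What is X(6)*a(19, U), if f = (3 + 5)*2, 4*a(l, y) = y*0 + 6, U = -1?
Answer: 24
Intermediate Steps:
a(l, y) = 3/2 (a(l, y) = (y*0 + 6)/4 = (0 + 6)/4 = (¼)*6 = 3/2)
f = 16 (f = 8*2 = 16)
X(N) = 16
X(6)*a(19, U) = 16*(3/2) = 24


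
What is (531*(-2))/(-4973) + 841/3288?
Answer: 7674149/16351224 ≈ 0.46933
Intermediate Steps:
(531*(-2))/(-4973) + 841/3288 = -1062*(-1/4973) + 841*(1/3288) = 1062/4973 + 841/3288 = 7674149/16351224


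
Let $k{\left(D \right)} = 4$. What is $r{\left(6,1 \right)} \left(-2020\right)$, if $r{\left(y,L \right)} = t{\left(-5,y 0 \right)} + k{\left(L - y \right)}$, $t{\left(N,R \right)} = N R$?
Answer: $-8080$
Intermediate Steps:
$r{\left(y,L \right)} = 4$ ($r{\left(y,L \right)} = - 5 y 0 + 4 = \left(-5\right) 0 + 4 = 0 + 4 = 4$)
$r{\left(6,1 \right)} \left(-2020\right) = 4 \left(-2020\right) = -8080$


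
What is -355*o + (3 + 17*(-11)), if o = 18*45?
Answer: -287734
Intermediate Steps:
o = 810
-355*o + (3 + 17*(-11)) = -355*810 + (3 + 17*(-11)) = -287550 + (3 - 187) = -287550 - 184 = -287734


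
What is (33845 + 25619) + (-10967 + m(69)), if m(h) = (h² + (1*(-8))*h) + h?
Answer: 52775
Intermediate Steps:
m(h) = h² - 7*h (m(h) = (h² - 8*h) + h = h² - 7*h)
(33845 + 25619) + (-10967 + m(69)) = (33845 + 25619) + (-10967 + 69*(-7 + 69)) = 59464 + (-10967 + 69*62) = 59464 + (-10967 + 4278) = 59464 - 6689 = 52775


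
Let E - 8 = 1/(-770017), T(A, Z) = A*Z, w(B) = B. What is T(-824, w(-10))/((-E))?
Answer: -1268988016/1232027 ≈ -1030.0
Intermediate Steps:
E = 6160135/770017 (E = 8 + 1/(-770017) = 8 - 1/770017 = 6160135/770017 ≈ 8.0000)
T(-824, w(-10))/((-E)) = (-824*(-10))/((-1*6160135/770017)) = 8240/(-6160135/770017) = 8240*(-770017/6160135) = -1268988016/1232027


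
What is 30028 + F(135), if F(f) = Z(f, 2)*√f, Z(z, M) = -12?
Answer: 30028 - 36*√15 ≈ 29889.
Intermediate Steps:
F(f) = -12*√f
30028 + F(135) = 30028 - 36*√15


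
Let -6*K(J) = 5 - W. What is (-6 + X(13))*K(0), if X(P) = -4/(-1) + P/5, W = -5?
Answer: -1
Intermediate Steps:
K(J) = -5/3 (K(J) = -(5 - 1*(-5))/6 = -(5 + 5)/6 = -⅙*10 = -5/3)
X(P) = 4 + P/5 (X(P) = -4*(-1) + P*(⅕) = 4 + P/5)
(-6 + X(13))*K(0) = (-6 + (4 + (⅕)*13))*(-5/3) = (-6 + (4 + 13/5))*(-5/3) = (-6 + 33/5)*(-5/3) = (⅗)*(-5/3) = -1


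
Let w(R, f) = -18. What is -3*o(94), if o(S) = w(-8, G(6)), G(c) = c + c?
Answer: 54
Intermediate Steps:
G(c) = 2*c
o(S) = -18
-3*o(94) = -3*(-18) = 54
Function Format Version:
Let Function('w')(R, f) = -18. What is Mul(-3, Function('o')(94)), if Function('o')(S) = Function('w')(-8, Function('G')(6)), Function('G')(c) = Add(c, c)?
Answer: 54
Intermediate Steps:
Function('G')(c) = Mul(2, c)
Function('o')(S) = -18
Mul(-3, Function('o')(94)) = Mul(-3, -18) = 54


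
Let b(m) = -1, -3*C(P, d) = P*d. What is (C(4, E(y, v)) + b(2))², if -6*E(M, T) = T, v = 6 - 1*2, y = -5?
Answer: 1/81 ≈ 0.012346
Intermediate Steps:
v = 4 (v = 6 - 2 = 4)
E(M, T) = -T/6
C(P, d) = -P*d/3
(C(4, E(y, v)) + b(2))² = (-⅓*4*(-⅙*4) - 1)² = (-⅓*4*(-⅔) - 1)² = (8/9 - 1)² = (-⅑)² = 1/81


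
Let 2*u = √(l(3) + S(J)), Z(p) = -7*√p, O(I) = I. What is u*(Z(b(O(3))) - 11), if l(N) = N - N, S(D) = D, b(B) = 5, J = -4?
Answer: I*(-11 - 7*√5) ≈ -26.652*I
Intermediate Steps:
l(N) = 0
u = I (u = √(0 - 4)/2 = √(-4)/2 = (2*I)/2 = I ≈ 1.0*I)
u*(Z(b(O(3))) - 11) = I*(-7*√5 - 11) = I*(-11 - 7*√5)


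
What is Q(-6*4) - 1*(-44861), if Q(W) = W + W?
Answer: 44813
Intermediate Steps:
Q(W) = 2*W
Q(-6*4) - 1*(-44861) = 2*(-6*4) - 1*(-44861) = 2*(-24) + 44861 = -48 + 44861 = 44813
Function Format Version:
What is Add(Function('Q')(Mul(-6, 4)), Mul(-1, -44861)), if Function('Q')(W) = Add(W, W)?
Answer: 44813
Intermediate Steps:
Function('Q')(W) = Mul(2, W)
Add(Function('Q')(Mul(-6, 4)), Mul(-1, -44861)) = Add(Mul(2, Mul(-6, 4)), Mul(-1, -44861)) = Add(Mul(2, -24), 44861) = Add(-48, 44861) = 44813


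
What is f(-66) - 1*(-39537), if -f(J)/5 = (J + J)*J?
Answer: -4023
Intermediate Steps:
f(J) = -10*J² (f(J) = -5*(J + J)*J = -5*2*J*J = -10*J²)
f(-66) - 1*(-39537) = -10*(-66)² - 1*(-39537) = -10*4356 + 39537 = -43560 + 39537 = -4023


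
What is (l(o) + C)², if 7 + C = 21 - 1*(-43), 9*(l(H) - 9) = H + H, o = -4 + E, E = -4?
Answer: 334084/81 ≈ 4124.5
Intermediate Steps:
o = -8 (o = -4 - 4 = -8)
l(H) = 9 + 2*H/9 (l(H) = 9 + (H + H)/9 = 9 + (2*H)/9 = 9 + 2*H/9)
C = 57 (C = -7 + (21 - 1*(-43)) = -7 + (21 + 43) = -7 + 64 = 57)
(l(o) + C)² = ((9 + (2/9)*(-8)) + 57)² = ((9 - 16/9) + 57)² = (65/9 + 57)² = (578/9)² = 334084/81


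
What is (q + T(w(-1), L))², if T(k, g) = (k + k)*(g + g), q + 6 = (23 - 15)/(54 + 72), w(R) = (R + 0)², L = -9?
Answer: 6980164/3969 ≈ 1758.7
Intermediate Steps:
w(R) = R²
q = -374/63 (q = -6 + (23 - 15)/(54 + 72) = -6 + 8/126 = -6 + 8*(1/126) = -6 + 4/63 = -374/63 ≈ -5.9365)
T(k, g) = 4*g*k (T(k, g) = (2*k)*(2*g) = 4*g*k)
(q + T(w(-1), L))² = (-374/63 + 4*(-9)*(-1)²)² = (-374/63 + 4*(-9)*1)² = (-374/63 - 36)² = (-2642/63)² = 6980164/3969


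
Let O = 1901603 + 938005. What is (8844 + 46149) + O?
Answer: 2894601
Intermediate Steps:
O = 2839608
(8844 + 46149) + O = (8844 + 46149) + 2839608 = 54993 + 2839608 = 2894601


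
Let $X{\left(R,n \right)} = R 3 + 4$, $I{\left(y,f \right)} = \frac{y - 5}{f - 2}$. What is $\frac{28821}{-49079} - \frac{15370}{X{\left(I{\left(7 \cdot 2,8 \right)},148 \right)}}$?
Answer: $- \frac{88775201}{49079} \approx -1808.8$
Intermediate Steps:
$I{\left(y,f \right)} = \frac{-5 + y}{-2 + f}$
$X{\left(R,n \right)} = 4 + 3 R$ ($X{\left(R,n \right)} = 3 R + 4 = 4 + 3 R$)
$\frac{28821}{-49079} - \frac{15370}{X{\left(I{\left(7 \cdot 2,8 \right)},148 \right)}} = \frac{28821}{-49079} - \frac{15370}{4 + 3 \frac{-5 + 7 \cdot 2}{-2 + 8}} = 28821 \left(- \frac{1}{49079}\right) - \frac{15370}{4 + 3 \frac{-5 + 14}{6}} = - \frac{28821}{49079} - \frac{15370}{4 + 3 \cdot \frac{1}{6} \cdot 9} = - \frac{28821}{49079} - \frac{15370}{4 + 3 \cdot \frac{3}{2}} = - \frac{28821}{49079} - \frac{15370}{4 + \frac{9}{2}} = - \frac{28821}{49079} - \frac{15370}{\frac{17}{2}} = - \frac{28821}{49079} - \frac{30740}{17} = - \frac{88775201}{49079}$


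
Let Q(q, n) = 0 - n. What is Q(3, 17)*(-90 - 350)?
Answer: 7480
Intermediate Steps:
Q(q, n) = -n
Q(3, 17)*(-90 - 350) = (-1*17)*(-90 - 350) = -17*(-440) = 7480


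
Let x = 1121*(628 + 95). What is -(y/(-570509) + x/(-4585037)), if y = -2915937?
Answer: -12907291188822/2615804873833 ≈ -4.9343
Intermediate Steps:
x = 810483 (x = 1121*723 = 810483)
-(y/(-570509) + x/(-4585037)) = -(-2915937/(-570509) + 810483/(-4585037)) = -(-2915937*(-1/570509) + 810483*(-1/4585037)) = -(2915937/570509 - 810483/4585037) = -1*12907291188822/2615804873833 = -12907291188822/2615804873833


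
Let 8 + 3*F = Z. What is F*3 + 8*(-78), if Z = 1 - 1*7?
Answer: -638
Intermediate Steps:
Z = -6 (Z = 1 - 7 = -6)
F = -14/3 (F = -8/3 + (⅓)*(-6) = -8/3 - 2 = -14/3 ≈ -4.6667)
F*3 + 8*(-78) = -14/3*3 + 8*(-78) = -14 - 624 = -638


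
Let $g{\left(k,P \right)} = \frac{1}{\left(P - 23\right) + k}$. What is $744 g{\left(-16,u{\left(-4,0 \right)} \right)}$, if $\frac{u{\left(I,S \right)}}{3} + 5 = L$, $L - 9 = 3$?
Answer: $- \frac{124}{3} \approx -41.333$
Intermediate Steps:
$L = 12$ ($L = 9 + 3 = 12$)
$u{\left(I,S \right)} = 21$ ($u{\left(I,S \right)} = -15 + 3 \cdot 12 = -15 + 36 = 21$)
$g{\left(k,P \right)} = \frac{1}{-23 + P + k}$ ($g{\left(k,P \right)} = \frac{1}{\left(P - 23\right) + k} = \frac{1}{\left(-23 + P\right) + k} = \frac{1}{-23 + P + k}$)
$744 g{\left(-16,u{\left(-4,0 \right)} \right)} = \frac{744}{-23 + 21 - 16} = \frac{744}{-18} = 744 \left(- \frac{1}{18}\right) = - \frac{124}{3}$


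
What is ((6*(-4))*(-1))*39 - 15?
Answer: 921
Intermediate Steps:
((6*(-4))*(-1))*39 - 15 = -24*(-1)*39 - 15 = 24*39 - 15 = 936 - 15 = 921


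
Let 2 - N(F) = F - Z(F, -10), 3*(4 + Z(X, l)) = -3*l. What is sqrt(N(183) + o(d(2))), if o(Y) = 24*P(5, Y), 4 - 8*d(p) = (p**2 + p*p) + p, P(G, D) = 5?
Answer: I*sqrt(55) ≈ 7.4162*I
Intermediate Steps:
Z(X, l) = -4 - l (Z(X, l) = -4 + (-3*l)/3 = -4 - l)
d(p) = 1/2 - p**2/4 - p/8 (d(p) = 1/2 - ((p**2 + p*p) + p)/8 = 1/2 - ((p**2 + p**2) + p)/8 = 1/2 - (2*p**2 + p)/8 = 1/2 - (p + 2*p**2)/8 = 1/2 + (-p**2/4 - p/8) = 1/2 - p**2/4 - p/8)
o(Y) = 120 (o(Y) = 24*5 = 120)
N(F) = 8 - F (N(F) = 2 - (F - (-4 - 1*(-10))) = 2 - (F - (-4 + 10)) = 2 - (F - 1*6) = 2 - (F - 6) = 2 - (-6 + F) = 2 + (6 - F) = 8 - F)
sqrt(N(183) + o(d(2))) = sqrt((8 - 1*183) + 120) = sqrt((8 - 183) + 120) = sqrt(-175 + 120) = sqrt(-55) = I*sqrt(55)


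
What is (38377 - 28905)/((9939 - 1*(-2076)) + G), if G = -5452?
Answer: 9472/6563 ≈ 1.4432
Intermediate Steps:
(38377 - 28905)/((9939 - 1*(-2076)) + G) = (38377 - 28905)/((9939 - 1*(-2076)) - 5452) = 9472/((9939 + 2076) - 5452) = 9472/(12015 - 5452) = 9472/6563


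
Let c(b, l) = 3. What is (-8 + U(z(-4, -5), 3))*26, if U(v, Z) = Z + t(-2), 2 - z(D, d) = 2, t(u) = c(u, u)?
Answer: -52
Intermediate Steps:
t(u) = 3
z(D, d) = 0 (z(D, d) = 2 - 1*2 = 2 - 2 = 0)
U(v, Z) = 3 + Z (U(v, Z) = Z + 3 = 3 + Z)
(-8 + U(z(-4, -5), 3))*26 = (-8 + (3 + 3))*26 = (-8 + 6)*26 = -2*26 = -52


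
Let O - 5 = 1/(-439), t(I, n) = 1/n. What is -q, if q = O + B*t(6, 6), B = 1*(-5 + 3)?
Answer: -6143/1317 ≈ -4.6644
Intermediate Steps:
B = -2 (B = 1*(-2) = -2)
O = 2194/439 (O = 5 + 1/(-439) = 5 - 1/439 = 2194/439 ≈ 4.9977)
q = 6143/1317 (q = 2194/439 - 2/6 = 2194/439 - 2*1/6 = 2194/439 - 1/3 = 6143/1317 ≈ 4.6644)
-q = -1*6143/1317 = -6143/1317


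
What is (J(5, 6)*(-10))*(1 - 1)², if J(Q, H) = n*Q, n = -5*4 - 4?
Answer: 0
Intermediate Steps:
n = -24 (n = -20 - 4 = -24)
J(Q, H) = -24*Q
(J(5, 6)*(-10))*(1 - 1)² = (-24*5*(-10))*(1 - 1)² = -120*(-10)*0² = 1200*0 = 0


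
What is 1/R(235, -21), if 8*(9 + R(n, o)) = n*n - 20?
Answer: 8/55133 ≈ 0.00014510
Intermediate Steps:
R(n, o) = -23/2 + n²/8 (R(n, o) = -9 + (n*n - 20)/8 = -9 + (n² - 20)/8 = -9 + (-20 + n²)/8 = -9 + (-5/2 + n²/8) = -23/2 + n²/8)
1/R(235, -21) = 1/(-23/2 + (⅛)*235²) = 1/(-23/2 + (⅛)*55225) = 1/(-23/2 + 55225/8) = 1/(55133/8) = 8/55133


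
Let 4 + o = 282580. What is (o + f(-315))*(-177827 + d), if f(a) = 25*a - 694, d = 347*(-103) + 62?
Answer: -58502138542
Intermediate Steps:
o = 282576 (o = -4 + 282580 = 282576)
d = -35679 (d = -35741 + 62 = -35679)
f(a) = -694 + 25*a
(o + f(-315))*(-177827 + d) = (282576 + (-694 + 25*(-315)))*(-177827 - 35679) = (282576 + (-694 - 7875))*(-213506) = (282576 - 8569)*(-213506) = 274007*(-213506) = -58502138542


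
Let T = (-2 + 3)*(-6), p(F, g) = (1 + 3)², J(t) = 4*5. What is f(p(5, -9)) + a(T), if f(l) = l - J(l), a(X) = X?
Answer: -10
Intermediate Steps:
J(t) = 20
p(F, g) = 16 (p(F, g) = 4² = 16)
T = -6 (T = 1*(-6) = -6)
f(l) = -20 + l (f(l) = l - 1*20 = l - 20 = -20 + l)
f(p(5, -9)) + a(T) = (-20 + 16) - 6 = -4 - 6 = -10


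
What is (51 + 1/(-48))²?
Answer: 5987809/2304 ≈ 2598.9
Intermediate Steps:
(51 + 1/(-48))² = (51 - 1/48)² = (2447/48)² = 5987809/2304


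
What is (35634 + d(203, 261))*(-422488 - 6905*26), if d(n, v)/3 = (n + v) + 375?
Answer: -22967588718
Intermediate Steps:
d(n, v) = 1125 + 3*n + 3*v (d(n, v) = 3*((n + v) + 375) = 3*(375 + n + v) = 1125 + 3*n + 3*v)
(35634 + d(203, 261))*(-422488 - 6905*26) = (35634 + (1125 + 3*203 + 3*261))*(-422488 - 6905*26) = (35634 + (1125 + 609 + 783))*(-422488 - 179530) = (35634 + 2517)*(-602018) = 38151*(-602018) = -22967588718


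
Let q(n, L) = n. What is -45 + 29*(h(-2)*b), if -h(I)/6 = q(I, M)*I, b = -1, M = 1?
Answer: 651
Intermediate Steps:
h(I) = -6*I² (h(I) = -6*I*I = -6*I²)
-45 + 29*(h(-2)*b) = -45 + 29*(-6*(-2)²*(-1)) = -45 + 29*(-6*4*(-1)) = -45 + 29*(-24*(-1)) = -45 + 29*24 = -45 + 696 = 651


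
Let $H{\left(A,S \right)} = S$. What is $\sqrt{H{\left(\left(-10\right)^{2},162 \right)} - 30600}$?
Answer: $3 i \sqrt{3382} \approx 174.46 i$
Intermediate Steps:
$\sqrt{H{\left(\left(-10\right)^{2},162 \right)} - 30600} = \sqrt{162 - 30600} = \sqrt{-30438} = 3 i \sqrt{3382}$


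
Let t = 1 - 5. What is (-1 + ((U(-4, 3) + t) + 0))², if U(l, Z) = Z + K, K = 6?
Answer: 16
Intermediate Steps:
t = -4
U(l, Z) = 6 + Z (U(l, Z) = Z + 6 = 6 + Z)
(-1 + ((U(-4, 3) + t) + 0))² = (-1 + (((6 + 3) - 4) + 0))² = (-1 + ((9 - 4) + 0))² = (-1 + (5 + 0))² = (-1 + 5)² = 4² = 16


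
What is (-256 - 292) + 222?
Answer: -326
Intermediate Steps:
(-256 - 292) + 222 = -548 + 222 = -326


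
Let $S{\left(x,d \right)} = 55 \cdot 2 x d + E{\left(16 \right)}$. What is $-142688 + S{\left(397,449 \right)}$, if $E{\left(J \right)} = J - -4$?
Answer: $19465162$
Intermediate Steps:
$E{\left(J \right)} = 4 + J$ ($E{\left(J \right)} = J + 4 = 4 + J$)
$S{\left(x,d \right)} = 20 + 110 d x$ ($S{\left(x,d \right)} = 55 \cdot 2 x d + \left(4 + 16\right) = 110 x d + 20 = 110 d x + 20 = 20 + 110 d x$)
$-142688 + S{\left(397,449 \right)} = -142688 + \left(20 + 110 \cdot 449 \cdot 397\right) = -142688 + \left(20 + 19607830\right) = -142688 + 19607850 = 19465162$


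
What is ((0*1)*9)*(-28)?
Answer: 0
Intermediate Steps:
((0*1)*9)*(-28) = (0*9)*(-28) = 0*(-28) = 0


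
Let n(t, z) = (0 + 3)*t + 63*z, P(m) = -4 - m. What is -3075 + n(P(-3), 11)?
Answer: -2385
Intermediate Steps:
n(t, z) = 3*t + 63*z
-3075 + n(P(-3), 11) = -3075 + (3*(-4 - 1*(-3)) + 63*11) = -3075 + (3*(-4 + 3) + 693) = -3075 + (3*(-1) + 693) = -3075 + (-3 + 693) = -3075 + 690 = -2385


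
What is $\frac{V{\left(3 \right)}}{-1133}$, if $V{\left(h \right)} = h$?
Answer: $- \frac{3}{1133} \approx -0.0026478$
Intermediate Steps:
$\frac{V{\left(3 \right)}}{-1133} = \frac{3}{-1133} = 3 \left(- \frac{1}{1133}\right) = - \frac{3}{1133}$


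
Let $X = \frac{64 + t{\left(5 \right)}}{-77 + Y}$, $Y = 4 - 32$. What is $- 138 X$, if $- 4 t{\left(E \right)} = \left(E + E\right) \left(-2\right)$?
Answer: $\frac{3174}{35} \approx 90.686$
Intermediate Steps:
$Y = -28$
$t{\left(E \right)} = E$ ($t{\left(E \right)} = - \frac{\left(E + E\right) \left(-2\right)}{4} = - \frac{2 E \left(-2\right)}{4} = - \frac{\left(-4\right) E}{4} = E$)
$X = - \frac{23}{35}$ ($X = \frac{64 + 5}{-77 - 28} = \frac{69}{-105} = 69 \left(- \frac{1}{105}\right) = - \frac{23}{35} \approx -0.65714$)
$- 138 X = \left(-138\right) \left(- \frac{23}{35}\right) = \frac{3174}{35}$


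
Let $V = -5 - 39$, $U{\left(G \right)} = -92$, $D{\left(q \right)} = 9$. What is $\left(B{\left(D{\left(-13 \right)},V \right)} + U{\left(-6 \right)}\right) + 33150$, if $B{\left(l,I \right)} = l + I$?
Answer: $33023$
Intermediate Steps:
$V = -44$
$B{\left(l,I \right)} = I + l$
$\left(B{\left(D{\left(-13 \right)},V \right)} + U{\left(-6 \right)}\right) + 33150 = \left(\left(-44 + 9\right) - 92\right) + 33150 = \left(-35 - 92\right) + 33150 = -127 + 33150 = 33023$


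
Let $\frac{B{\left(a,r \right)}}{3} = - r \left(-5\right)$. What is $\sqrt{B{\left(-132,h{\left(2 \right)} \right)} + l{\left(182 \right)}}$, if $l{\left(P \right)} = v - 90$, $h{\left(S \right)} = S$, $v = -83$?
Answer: $i \sqrt{143} \approx 11.958 i$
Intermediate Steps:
$B{\left(a,r \right)} = 15 r$ ($B{\left(a,r \right)} = 3 - r \left(-5\right) = 3 \cdot 5 r = 15 r$)
$l{\left(P \right)} = -173$ ($l{\left(P \right)} = -83 - 90 = -173$)
$\sqrt{B{\left(-132,h{\left(2 \right)} \right)} + l{\left(182 \right)}} = \sqrt{15 \cdot 2 - 173} = \sqrt{30 - 173} = \sqrt{-143} = i \sqrt{143}$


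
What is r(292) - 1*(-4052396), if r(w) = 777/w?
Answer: 1183300409/292 ≈ 4.0524e+6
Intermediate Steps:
r(292) - 1*(-4052396) = 777/292 - 1*(-4052396) = 777*(1/292) + 4052396 = 777/292 + 4052396 = 1183300409/292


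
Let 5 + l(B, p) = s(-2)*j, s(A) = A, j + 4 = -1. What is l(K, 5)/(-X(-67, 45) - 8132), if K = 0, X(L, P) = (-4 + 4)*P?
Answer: -5/8132 ≈ -0.00061485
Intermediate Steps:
j = -5 (j = -4 - 1 = -5)
X(L, P) = 0 (X(L, P) = 0*P = 0)
l(B, p) = 5 (l(B, p) = -5 - 2*(-5) = -5 + 10 = 5)
l(K, 5)/(-X(-67, 45) - 8132) = 5/(-1*0 - 8132) = 5/(0 - 8132) = 5/(-8132) = 5*(-1/8132) = -5/8132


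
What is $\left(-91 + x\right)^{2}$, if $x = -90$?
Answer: $32761$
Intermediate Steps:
$\left(-91 + x\right)^{2} = \left(-91 - 90\right)^{2} = \left(-181\right)^{2} = 32761$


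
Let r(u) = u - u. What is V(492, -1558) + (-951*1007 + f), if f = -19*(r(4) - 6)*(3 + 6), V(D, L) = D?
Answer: -956139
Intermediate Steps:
r(u) = 0
f = 1026 (f = -19*(0 - 6)*(3 + 6) = -(-114)*9 = -19*(-54) = 1026)
V(492, -1558) + (-951*1007 + f) = 492 + (-951*1007 + 1026) = 492 + (-957657 + 1026) = 492 - 956631 = -956139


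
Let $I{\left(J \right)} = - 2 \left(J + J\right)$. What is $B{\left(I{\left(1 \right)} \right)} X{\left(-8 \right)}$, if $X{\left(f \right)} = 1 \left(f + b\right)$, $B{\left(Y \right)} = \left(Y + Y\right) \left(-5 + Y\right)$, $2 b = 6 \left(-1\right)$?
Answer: $-792$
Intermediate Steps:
$b = -3$ ($b = \frac{6 \left(-1\right)}{2} = \frac{1}{2} \left(-6\right) = -3$)
$I{\left(J \right)} = - 4 J$ ($I{\left(J \right)} = - 2 \cdot 2 J = - 4 J$)
$B{\left(Y \right)} = 2 Y \left(-5 + Y\right)$
$X{\left(f \right)} = -3 + f$ ($X{\left(f \right)} = 1 \left(f - 3\right) = 1 \left(-3 + f\right) = -3 + f$)
$B{\left(I{\left(1 \right)} \right)} X{\left(-8 \right)} = 2 \left(\left(-4\right) 1\right) \left(-5 - 4\right) \left(-3 - 8\right) = 2 \left(-4\right) \left(-5 - 4\right) \left(-11\right) = 2 \left(-4\right) \left(-9\right) \left(-11\right) = 72 \left(-11\right) = -792$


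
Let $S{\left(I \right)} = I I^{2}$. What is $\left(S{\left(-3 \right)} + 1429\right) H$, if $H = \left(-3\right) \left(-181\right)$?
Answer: $761286$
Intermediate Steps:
$S{\left(I \right)} = I^{3}$
$H = 543$
$\left(S{\left(-3 \right)} + 1429\right) H = \left(\left(-3\right)^{3} + 1429\right) 543 = \left(-27 + 1429\right) 543 = 1402 \cdot 543 = 761286$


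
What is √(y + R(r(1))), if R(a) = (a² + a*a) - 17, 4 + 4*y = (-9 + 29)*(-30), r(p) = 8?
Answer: 2*I*√10 ≈ 6.3246*I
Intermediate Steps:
y = -151 (y = -1 + ((-9 + 29)*(-30))/4 = -1 + (20*(-30))/4 = -1 + (¼)*(-600) = -1 - 150 = -151)
R(a) = -17 + 2*a² (R(a) = (a² + a²) - 17 = 2*a² - 17 = -17 + 2*a²)
√(y + R(r(1))) = √(-151 + (-17 + 2*8²)) = √(-151 + (-17 + 2*64)) = √(-151 + (-17 + 128)) = √(-151 + 111) = √(-40) = 2*I*√10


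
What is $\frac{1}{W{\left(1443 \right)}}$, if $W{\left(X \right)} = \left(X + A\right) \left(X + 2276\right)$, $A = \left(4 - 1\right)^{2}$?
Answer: $\frac{1}{5399988} \approx 1.8519 \cdot 10^{-7}$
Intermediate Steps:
$A = 9$ ($A = 3^{2} = 9$)
$W{\left(X \right)} = \left(9 + X\right) \left(2276 + X\right)$ ($W{\left(X \right)} = \left(X + 9\right) \left(X + 2276\right) = \left(9 + X\right) \left(2276 + X\right)$)
$\frac{1}{W{\left(1443 \right)}} = \frac{1}{20484 + 1443^{2} + 2285 \cdot 1443} = \frac{1}{20484 + 2082249 + 3297255} = \frac{1}{5399988}$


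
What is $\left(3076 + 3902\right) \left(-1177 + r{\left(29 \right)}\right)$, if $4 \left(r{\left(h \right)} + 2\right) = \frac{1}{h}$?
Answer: $- \frac{477166107}{58} \approx -8.227 \cdot 10^{6}$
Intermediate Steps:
$r{\left(h \right)} = -2 + \frac{1}{4 h}$
$\left(3076 + 3902\right) \left(-1177 + r{\left(29 \right)}\right) = \left(3076 + 3902\right) \left(-1177 - \left(2 - \frac{1}{4 \cdot 29}\right)\right) = 6978 \left(-1177 + \left(-2 + \frac{1}{4} \cdot \frac{1}{29}\right)\right) = 6978 \left(-1177 + \left(-2 + \frac{1}{116}\right)\right) = 6978 \left(-1177 - \frac{231}{116}\right) = 6978 \left(- \frac{136763}{116}\right) = - \frac{477166107}{58}$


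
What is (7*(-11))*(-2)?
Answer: 154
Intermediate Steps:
(7*(-11))*(-2) = -77*(-2) = 154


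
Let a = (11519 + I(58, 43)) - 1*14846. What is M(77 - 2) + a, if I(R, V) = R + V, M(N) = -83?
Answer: -3309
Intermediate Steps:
a = -3226 (a = (11519 + (58 + 43)) - 1*14846 = (11519 + 101) - 14846 = 11620 - 14846 = -3226)
M(77 - 2) + a = -83 - 3226 = -3309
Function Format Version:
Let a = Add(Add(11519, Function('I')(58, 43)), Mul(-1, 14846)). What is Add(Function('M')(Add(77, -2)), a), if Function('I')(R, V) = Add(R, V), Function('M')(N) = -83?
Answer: -3309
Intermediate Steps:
a = -3226 (a = Add(Add(11519, Add(58, 43)), Mul(-1, 14846)) = Add(Add(11519, 101), -14846) = Add(11620, -14846) = -3226)
Add(Function('M')(Add(77, -2)), a) = Add(-83, -3226) = -3309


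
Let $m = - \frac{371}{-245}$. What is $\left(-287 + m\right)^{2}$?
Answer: $\frac{99840064}{1225} \approx 81502.0$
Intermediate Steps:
$m = \frac{53}{35}$ ($m = \left(-371\right) \left(- \frac{1}{245}\right) = \frac{53}{35} \approx 1.5143$)
$\left(-287 + m\right)^{2} = \left(-287 + \frac{53}{35}\right)^{2} = \left(- \frac{9992}{35}\right)^{2} = \frac{99840064}{1225}$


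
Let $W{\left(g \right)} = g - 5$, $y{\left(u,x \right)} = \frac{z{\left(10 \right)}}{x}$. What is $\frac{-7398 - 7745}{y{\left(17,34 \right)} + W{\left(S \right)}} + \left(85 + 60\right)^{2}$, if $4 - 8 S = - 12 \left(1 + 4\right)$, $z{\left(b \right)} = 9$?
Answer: $\frac{1818913}{111} \approx 16387.0$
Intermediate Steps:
$S = 8$ ($S = \frac{1}{2} - \frac{\left(-12\right) \left(1 + 4\right)}{8} = \frac{1}{2} - \frac{\left(-12\right) 5}{8} = \frac{1}{2} - - \frac{15}{2} = \frac{1}{2} + \frac{15}{2} = 8$)
$y{\left(u,x \right)} = \frac{9}{x}$
$W{\left(g \right)} = -5 + g$ ($W{\left(g \right)} = g - 5 = -5 + g$)
$\frac{-7398 - 7745}{y{\left(17,34 \right)} + W{\left(S \right)}} + \left(85 + 60\right)^{2} = \frac{-7398 - 7745}{\frac{9}{34} + \left(-5 + 8\right)} + \left(85 + 60\right)^{2} = - \frac{15143}{9 \cdot \frac{1}{34} + 3} + 145^{2} = - \frac{15143}{\frac{9}{34} + 3} + 21025 = - \frac{15143}{\frac{111}{34}} + 21025 = \left(-15143\right) \frac{34}{111} + 21025 = - \frac{514862}{111} + 21025 = \frac{1818913}{111}$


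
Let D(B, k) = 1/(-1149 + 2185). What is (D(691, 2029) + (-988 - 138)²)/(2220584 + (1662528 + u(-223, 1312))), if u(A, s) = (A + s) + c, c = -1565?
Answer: 1313519537/4022410896 ≈ 0.32655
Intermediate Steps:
D(B, k) = 1/1036
u(A, s) = -1565 + A + s (u(A, s) = (A + s) - 1565 = -1565 + A + s)
(D(691, 2029) + (-988 - 138)²)/(2220584 + (1662528 + u(-223, 1312))) = (1/1036 + (-988 - 138)²)/(2220584 + (1662528 + (-1565 - 223 + 1312))) = (1/1036 + (-1126)²)/(2220584 + (1662528 - 476)) = (1/1036 + 1267876)/(2220584 + 1662052) = (1313519537/1036)/3882636 = (1313519537/1036)*(1/3882636) = 1313519537/4022410896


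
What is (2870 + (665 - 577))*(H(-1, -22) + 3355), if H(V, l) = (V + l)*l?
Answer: 11420838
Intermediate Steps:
H(V, l) = l*(V + l)
(2870 + (665 - 577))*(H(-1, -22) + 3355) = (2870 + (665 - 577))*(-22*(-1 - 22) + 3355) = (2870 + 88)*(-22*(-23) + 3355) = 2958*(506 + 3355) = 2958*3861 = 11420838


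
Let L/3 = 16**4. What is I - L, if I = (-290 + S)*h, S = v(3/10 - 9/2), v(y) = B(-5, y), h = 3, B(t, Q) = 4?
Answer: -197466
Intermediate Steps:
v(y) = 4
S = 4
L = 196608 (L = 3*16**4 = 3*65536 = 196608)
I = -858 (I = (-290 + 4)*3 = -286*3 = -858)
I - L = -858 - 1*196608 = -858 - 196608 = -197466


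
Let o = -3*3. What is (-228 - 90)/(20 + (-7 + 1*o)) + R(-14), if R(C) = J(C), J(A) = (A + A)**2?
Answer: 1409/2 ≈ 704.50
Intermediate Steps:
o = -9
J(A) = 4*A**2 (J(A) = (2*A)**2 = 4*A**2)
R(C) = 4*C**2
(-228 - 90)/(20 + (-7 + 1*o)) + R(-14) = (-228 - 90)/(20 + (-7 + 1*(-9))) + 4*(-14)**2 = -318/(20 + (-7 - 9)) + 4*196 = -318/(20 - 16) + 784 = -318/4 + 784 = -318*1/4 + 784 = -159/2 + 784 = 1409/2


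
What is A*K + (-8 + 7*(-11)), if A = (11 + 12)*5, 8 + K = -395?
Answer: -46430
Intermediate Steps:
K = -403 (K = -8 - 395 = -403)
A = 115 (A = 23*5 = 115)
A*K + (-8 + 7*(-11)) = 115*(-403) + (-8 + 7*(-11)) = -46345 + (-8 - 77) = -46345 - 85 = -46430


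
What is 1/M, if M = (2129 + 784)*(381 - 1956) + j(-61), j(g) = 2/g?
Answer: -61/279866477 ≈ -2.1796e-7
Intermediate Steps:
M = -279866477/61 (M = (2129 + 784)*(381 - 1956) + 2/(-61) = 2913*(-1575) + 2*(-1/61) = -4587975 - 2/61 = -279866477/61 ≈ -4.5880e+6)
1/M = 1/(-279866477/61) = -61/279866477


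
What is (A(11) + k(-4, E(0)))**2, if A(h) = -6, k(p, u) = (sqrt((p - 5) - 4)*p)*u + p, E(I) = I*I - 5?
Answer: -5100 - 400*I*sqrt(13) ≈ -5100.0 - 1442.2*I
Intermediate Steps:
E(I) = -5 + I**2 (E(I) = I**2 - 5 = -5 + I**2)
k(p, u) = p + p*u*sqrt(-9 + p) (k(p, u) = (sqrt((-5 + p) - 4)*p)*u + p = (sqrt(-9 + p)*p)*u + p = (p*sqrt(-9 + p))*u + p = p*u*sqrt(-9 + p) + p = p + p*u*sqrt(-9 + p))
(A(11) + k(-4, E(0)))**2 = (-6 - 4*(1 + (-5 + 0**2)*sqrt(-9 - 4)))**2 = (-6 - 4*(1 + (-5 + 0)*sqrt(-13)))**2 = (-6 - 4*(1 - 5*I*sqrt(13)))**2 = (-6 + (-4 + 20*I*sqrt(13)))**2 = (-10 + 20*I*sqrt(13))**2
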